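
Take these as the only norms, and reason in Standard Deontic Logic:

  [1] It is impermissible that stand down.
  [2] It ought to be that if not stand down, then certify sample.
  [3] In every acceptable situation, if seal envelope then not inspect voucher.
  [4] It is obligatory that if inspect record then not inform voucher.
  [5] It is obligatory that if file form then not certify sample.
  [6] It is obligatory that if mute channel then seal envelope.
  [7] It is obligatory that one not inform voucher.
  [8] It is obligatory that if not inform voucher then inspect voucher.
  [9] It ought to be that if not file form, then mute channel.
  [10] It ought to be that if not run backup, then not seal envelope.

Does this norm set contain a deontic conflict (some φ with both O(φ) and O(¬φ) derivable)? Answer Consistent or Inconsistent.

Premise 7 gives O(¬inform_voucher).
Applying K to premise 8 (O(¬inform_voucher → inspect_voucher)) and O(¬inform_voucher) yields O(inspect_voucher).
Premise 3 is O(seal_envelope → ¬inspect_voucher); contrapositively O(inspect_voucher → ¬seal_envelope). Since O(inspect_voucher) holds, K gives O(¬seal_envelope).
The contrapositive of premise 6 (O(mute_channel → seal_envelope)) is O(¬seal_envelope → ¬mute_channel), and O(¬seal_envelope) is already established, so O(¬mute_channel).
Premise 9, O(¬file_form → mute_channel), contraposes to O(¬mute_channel → file_form); with O(¬mute_channel) we get O(file_form).
With premise 5, O(file_form → ¬certify_sample), the K-axiom yields O(¬certify_sample).
The contrapositive of premise 2 (O(¬stand_down → certify_sample)) is O(¬certify_sample → stand_down), and O(¬certify_sample) is already established, so O(stand_down).
Yet premise 1 is F(stand_down), i.e. O(¬stand_down).
We now have both O(stand_down) and O(¬stand_down) — stand_down is simultaneously obligatory and forbidden, violating the D-axiom.

Inconsistent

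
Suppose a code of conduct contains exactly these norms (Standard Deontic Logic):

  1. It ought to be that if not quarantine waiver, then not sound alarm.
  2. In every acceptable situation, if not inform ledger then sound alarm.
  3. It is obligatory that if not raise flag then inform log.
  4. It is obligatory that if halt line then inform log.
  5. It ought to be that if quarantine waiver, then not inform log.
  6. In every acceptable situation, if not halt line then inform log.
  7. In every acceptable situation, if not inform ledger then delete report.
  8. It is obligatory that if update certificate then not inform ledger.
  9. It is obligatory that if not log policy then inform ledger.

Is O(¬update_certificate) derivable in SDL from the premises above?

By case analysis on halt_line: premise 4 gives O(halt_line → inform_log) and premise 6 gives O(¬halt_line → inform_log), so O(inform_log) either way.
Premise 5 is O(quarantine_waiver → ¬inform_log); contrapositively O(inform_log → ¬quarantine_waiver). Since O(inform_log) holds, K gives O(¬quarantine_waiver).
Applying K to premise 1 (O(¬quarantine_waiver → ¬sound_alarm)) and O(¬quarantine_waiver) yields O(¬sound_alarm).
Premise 2, O(¬inform_ledger → sound_alarm), contraposes to O(¬sound_alarm → inform_ledger); with O(¬sound_alarm) we get O(inform_ledger).
Premise 8 is O(update_certificate → ¬inform_ledger); contrapositively O(inform_ledger → ¬update_certificate). Since O(inform_ledger) holds, K gives O(¬update_certificate).
Premises 3, 7, 9 do not contribute to this derivation.
So O(¬update_certificate) follows.

Yes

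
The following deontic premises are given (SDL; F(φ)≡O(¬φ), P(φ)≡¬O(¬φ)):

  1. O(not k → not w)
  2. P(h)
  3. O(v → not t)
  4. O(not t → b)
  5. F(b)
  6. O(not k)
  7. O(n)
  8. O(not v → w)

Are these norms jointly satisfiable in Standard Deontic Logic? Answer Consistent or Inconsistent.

Inconsistent

F(b) at premise 5 means O(not b).
Premise 4, O(not t → b), contraposes to O(not b → t); with O(not b) we get O(t).
Premise 3 is O(v → not t); contrapositively O(t → not v). Since O(t) holds, K gives O(not v).
Applying K to premise 8 (O(not v → w)) and O(not v) yields O(w).
The contrapositive of premise 1 (O(not k → not w)) is O(w → k), and O(w) is already established, so O(k).
Yet premise 6 states O(not k).
We now have both O(k) and O(not k) — k is simultaneously obligatory and forbidden, violating the D-axiom.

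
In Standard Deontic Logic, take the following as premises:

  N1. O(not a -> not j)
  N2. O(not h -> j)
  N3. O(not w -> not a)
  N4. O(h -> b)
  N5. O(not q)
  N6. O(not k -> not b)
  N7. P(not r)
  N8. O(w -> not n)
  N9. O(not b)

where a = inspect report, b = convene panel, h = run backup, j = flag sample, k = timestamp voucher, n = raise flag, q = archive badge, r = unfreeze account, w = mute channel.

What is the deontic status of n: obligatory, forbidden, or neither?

Premise 9 gives O(not b).
Premise 4, O(h -> b), contraposes to O(not b -> not h); with O(not b) we get O(not h).
From O(not h) and premise 2, O(not h -> j), we obtain O(j).
The contrapositive of premise 1 (O(not a -> not j)) is O(j -> a), and O(j) is already established, so O(a).
The contrapositive of premise 3 (O(not w -> not a)) is O(a -> w), and O(a) is already established, so O(w).
Premise 8 is O(w -> not n); since O(w), deontic closure gives O(not n).
Premises 5, 6, 7 do not contribute to this derivation.
Thus O(not n), which is F(n): n is forbidden.

Forbidden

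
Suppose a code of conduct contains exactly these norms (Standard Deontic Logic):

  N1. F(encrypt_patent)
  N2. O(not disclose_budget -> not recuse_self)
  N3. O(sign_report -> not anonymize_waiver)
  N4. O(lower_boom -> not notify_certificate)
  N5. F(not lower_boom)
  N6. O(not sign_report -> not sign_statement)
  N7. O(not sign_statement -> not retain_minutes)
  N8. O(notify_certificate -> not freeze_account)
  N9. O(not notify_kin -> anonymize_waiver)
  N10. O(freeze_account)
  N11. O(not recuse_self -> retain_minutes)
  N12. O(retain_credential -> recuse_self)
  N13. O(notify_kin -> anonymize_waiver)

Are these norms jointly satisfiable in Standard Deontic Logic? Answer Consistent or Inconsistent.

Consistent

Premise 8 is O(notify_certificate -> not freeze_account), but O(notify_certificate) is not derivable from the premises, so it does not yield O(not freeze_account).
So O(not freeze_account) is not derivable, and the apparent clash with O(freeze_account) does not arise.
A world satisfying every obligation exists (e.g. anonymize_waiver=true, disclose_budget=true, encrypt_patent=false, freeze_account=true, lower_boom=true, notify_certificate=false, notify_kin=false, recuse_self=true, retain_credential=false, retain_minutes=false, sign_report=false, sign_statement=false); no atom is both obligatory and forbidden, so the set is consistent.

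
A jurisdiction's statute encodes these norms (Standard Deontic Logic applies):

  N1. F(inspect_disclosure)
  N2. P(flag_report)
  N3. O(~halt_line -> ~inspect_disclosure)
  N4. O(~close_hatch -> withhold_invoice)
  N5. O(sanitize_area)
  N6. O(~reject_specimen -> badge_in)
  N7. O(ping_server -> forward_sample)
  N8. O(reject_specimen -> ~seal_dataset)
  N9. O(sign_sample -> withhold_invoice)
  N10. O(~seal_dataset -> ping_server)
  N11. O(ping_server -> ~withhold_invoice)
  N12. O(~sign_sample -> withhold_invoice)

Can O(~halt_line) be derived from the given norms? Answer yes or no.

No

Premise 3 is O(~halt_line -> ~inspect_disclosure); even if O(~inspect_disclosure) held, inferring O(~halt_line) would be affirming the consequent — invalid.
No other premise forces O(~halt_line). An ideal world satisfying every premise can still have ~halt_line false, so O(~halt_line) is not derivable.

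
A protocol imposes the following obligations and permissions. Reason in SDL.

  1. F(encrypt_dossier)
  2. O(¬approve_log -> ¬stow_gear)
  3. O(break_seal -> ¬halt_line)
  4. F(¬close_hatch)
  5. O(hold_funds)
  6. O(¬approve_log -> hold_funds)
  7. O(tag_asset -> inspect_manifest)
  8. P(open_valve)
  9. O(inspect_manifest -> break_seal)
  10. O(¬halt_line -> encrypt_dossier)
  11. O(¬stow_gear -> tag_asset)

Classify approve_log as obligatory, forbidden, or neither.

Obligatory

Premise 1 is F(encrypt_dossier), i.e. O(¬encrypt_dossier).
Premise 10, O(¬halt_line -> encrypt_dossier), contraposes to O(¬encrypt_dossier -> halt_line); with O(¬encrypt_dossier) we get O(halt_line).
The contrapositive of premise 3 (O(break_seal -> ¬halt_line)) is O(halt_line -> ¬break_seal), and O(halt_line) is already established, so O(¬break_seal).
Premise 9 is O(inspect_manifest -> break_seal); contrapositively O(¬break_seal -> ¬inspect_manifest). Since O(¬break_seal) holds, K gives O(¬inspect_manifest).
Premise 7 is O(tag_asset -> inspect_manifest); contrapositively O(¬inspect_manifest -> ¬tag_asset). Since O(¬inspect_manifest) holds, K gives O(¬tag_asset).
Premise 11 is O(¬stow_gear -> tag_asset); contrapositively O(¬tag_asset -> stow_gear). Since O(¬tag_asset) holds, K gives O(stow_gear).
The contrapositive of premise 2 (O(¬approve_log -> ¬stow_gear)) is O(stow_gear -> approve_log), and O(stow_gear) is already established, so O(approve_log).
Premises 4, 5, 6, 8 do not contribute to this derivation.
Hence approve_log is obligatory.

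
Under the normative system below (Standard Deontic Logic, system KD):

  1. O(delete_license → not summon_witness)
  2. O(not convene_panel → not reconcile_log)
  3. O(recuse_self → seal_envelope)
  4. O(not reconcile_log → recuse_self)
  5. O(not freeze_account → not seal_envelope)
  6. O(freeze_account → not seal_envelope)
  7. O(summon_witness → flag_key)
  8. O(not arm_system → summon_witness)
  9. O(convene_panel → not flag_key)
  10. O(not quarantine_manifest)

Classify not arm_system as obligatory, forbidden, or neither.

Forbidden

Premises 5 and 6 cover both cases: O(not freeze_account → not seal_envelope) and O(freeze_account → not seal_envelope). Since not freeze_account ∨ freeze_account is a tautology, O(not seal_envelope) follows.
Premise 3 is O(recuse_self → seal_envelope); contrapositively O(not seal_envelope → not recuse_self). Since O(not seal_envelope) holds, K gives O(not recuse_self).
Premise 4, O(not reconcile_log → recuse_self), contraposes to O(not recuse_self → reconcile_log); with O(not recuse_self) we get O(reconcile_log).
Premise 2, O(not convene_panel → not reconcile_log), contraposes to O(reconcile_log → convene_panel); with O(reconcile_log) we get O(convene_panel).
With premise 9, O(convene_panel → not flag_key), the K-axiom yields O(not flag_key).
Premise 7 is O(summon_witness → flag_key); contrapositively O(not flag_key → not summon_witness). Since O(not flag_key) holds, K gives O(not summon_witness).
The contrapositive of premise 8 (O(not arm_system → summon_witness)) is O(not summon_witness → arm_system), and O(not summon_witness) is already established, so O(arm_system).
Premises 1, 10 do not contribute to this derivation.
Thus O(arm_system), which is F(not arm_system): not arm_system is forbidden.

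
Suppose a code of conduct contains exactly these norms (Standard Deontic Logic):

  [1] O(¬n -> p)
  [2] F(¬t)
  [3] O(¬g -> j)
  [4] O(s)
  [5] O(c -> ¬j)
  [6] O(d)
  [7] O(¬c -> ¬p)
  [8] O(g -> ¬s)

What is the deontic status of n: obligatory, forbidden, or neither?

Premise 4 states O(s) outright.
Premise 8 is O(g -> ¬s); contrapositively O(s -> ¬g). Since O(s) holds, K gives O(¬g).
From O(¬g) and premise 3, O(¬g -> j), we obtain O(j).
Premise 5, O(c -> ¬j), contraposes to O(j -> ¬c); with O(j) we get O(¬c).
Premise 7 is O(¬c -> ¬p); since O(¬c), deontic closure gives O(¬p).
Premise 1 is O(¬n -> p); contrapositively O(¬p -> n). Since O(¬p) holds, K gives O(n).
Premises 2, 6 do not contribute to this derivation.
Hence n is obligatory.

Obligatory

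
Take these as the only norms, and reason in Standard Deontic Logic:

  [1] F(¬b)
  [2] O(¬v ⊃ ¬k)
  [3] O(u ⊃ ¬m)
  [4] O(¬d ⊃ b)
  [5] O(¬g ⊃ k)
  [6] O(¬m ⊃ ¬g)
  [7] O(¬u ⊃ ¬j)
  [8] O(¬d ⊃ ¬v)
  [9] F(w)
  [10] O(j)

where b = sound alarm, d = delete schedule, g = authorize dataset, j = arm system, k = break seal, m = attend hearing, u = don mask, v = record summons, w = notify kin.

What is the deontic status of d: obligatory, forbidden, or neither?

Obligatory

Premise 10 gives O(j).
Premise 7 is O(¬u ⊃ ¬j); contrapositively O(j ⊃ u). Since O(j) holds, K gives O(u).
Premise 3 is O(u ⊃ ¬m); since O(u), deontic closure gives O(¬m).
With premise 6, O(¬m ⊃ ¬g), the K-axiom yields O(¬g).
With premise 5, O(¬g ⊃ k), the K-axiom yields O(k).
Premise 2, O(¬v ⊃ ¬k), contraposes to O(k ⊃ v); with O(k) we get O(v).
Premise 8 is O(¬d ⊃ ¬v); contrapositively O(v ⊃ d). Since O(v) holds, K gives O(d).
Premises 1, 4, 9 do not contribute to this derivation.
Hence d is obligatory.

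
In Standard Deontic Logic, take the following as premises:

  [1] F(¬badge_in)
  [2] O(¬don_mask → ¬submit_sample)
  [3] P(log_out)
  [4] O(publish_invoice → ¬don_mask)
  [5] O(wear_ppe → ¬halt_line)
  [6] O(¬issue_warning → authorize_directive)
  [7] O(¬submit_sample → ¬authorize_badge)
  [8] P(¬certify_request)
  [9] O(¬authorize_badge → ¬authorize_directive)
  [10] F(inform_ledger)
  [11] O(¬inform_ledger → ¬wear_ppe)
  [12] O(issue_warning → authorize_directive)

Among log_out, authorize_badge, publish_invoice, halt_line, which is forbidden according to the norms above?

By case analysis on issue_warning: premise 12 gives O(issue_warning → authorize_directive) and premise 6 gives O(¬issue_warning → authorize_directive), so O(authorize_directive) either way.
The contrapositive of premise 9 (O(¬authorize_badge → ¬authorize_directive)) is O(authorize_directive → authorize_badge), and O(authorize_directive) is already established, so O(authorize_badge).
The contrapositive of premise 7 (O(¬submit_sample → ¬authorize_badge)) is O(authorize_badge → submit_sample), and O(authorize_badge) is already established, so O(submit_sample).
Premise 2, O(¬don_mask → ¬submit_sample), contraposes to O(submit_sample → don_mask); with O(submit_sample) we get O(don_mask).
Premise 4 is O(publish_invoice → ¬don_mask); contrapositively O(don_mask → ¬publish_invoice). Since O(don_mask) holds, K gives O(¬publish_invoice).
So O(¬publish_invoice) holds, i.e. publish_invoice is forbidden. None of the other listed options is forbidden under the premises.

publish_invoice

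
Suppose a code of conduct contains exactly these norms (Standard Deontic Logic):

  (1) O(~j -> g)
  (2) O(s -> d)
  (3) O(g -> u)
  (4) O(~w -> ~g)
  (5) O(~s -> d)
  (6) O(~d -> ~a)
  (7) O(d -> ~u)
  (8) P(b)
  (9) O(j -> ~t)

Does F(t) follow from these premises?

Premises 5 and 2 are O(~s -> d) and O(s -> d); every ideal world satisfies ~s or s, so in either case d holds — hence O(d).
From O(d) and premise 7, O(d -> ~u), we obtain O(~u).
Premise 3, O(g -> u), contraposes to O(~u -> ~g); with O(~u) we get O(~g).
Premise 1 is O(~j -> g); contrapositively O(~g -> j). Since O(~g) holds, K gives O(j).
From O(j) and premise 9, O(j -> ~t), we obtain O(~t).
Premises 4, 6, 8 do not contribute to this derivation.
So O(~t) holds, i.e. F(t). The claim follows.

Yes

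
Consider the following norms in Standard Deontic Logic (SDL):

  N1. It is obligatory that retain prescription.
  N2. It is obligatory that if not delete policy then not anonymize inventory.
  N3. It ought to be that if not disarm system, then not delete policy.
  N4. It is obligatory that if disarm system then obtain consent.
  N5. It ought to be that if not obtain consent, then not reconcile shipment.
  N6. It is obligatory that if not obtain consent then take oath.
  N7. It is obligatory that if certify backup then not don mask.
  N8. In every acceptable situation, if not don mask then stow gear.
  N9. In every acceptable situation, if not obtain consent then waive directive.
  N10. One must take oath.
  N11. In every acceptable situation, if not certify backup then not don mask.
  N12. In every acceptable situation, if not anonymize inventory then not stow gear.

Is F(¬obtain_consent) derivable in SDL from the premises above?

Premises 7 and 11 cover both cases: O(certify_backup → ¬don_mask) and O(¬certify_backup → ¬don_mask). Since certify_backup ∨ ¬certify_backup is a tautology, O(¬don_mask) follows.
Premise 8 is O(¬don_mask → stow_gear); since O(¬don_mask), deontic closure gives O(stow_gear).
Premise 12 is O(¬anonymize_inventory → ¬stow_gear); contrapositively O(stow_gear → anonymize_inventory). Since O(stow_gear) holds, K gives O(anonymize_inventory).
Premise 2 is O(¬delete_policy → ¬anonymize_inventory); contrapositively O(anonymize_inventory → delete_policy). Since O(anonymize_inventory) holds, K gives O(delete_policy).
Premise 3 is O(¬disarm_system → ¬delete_policy); contrapositively O(delete_policy → disarm_system). Since O(delete_policy) holds, K gives O(disarm_system).
From O(disarm_system) and premise 4, O(disarm_system → obtain_consent), we obtain O(obtain_consent).
Premises 1, 5, 6, 9, 10 do not contribute to this derivation.
So O(obtain_consent) holds, i.e. F(¬obtain_consent). The claim follows.

Yes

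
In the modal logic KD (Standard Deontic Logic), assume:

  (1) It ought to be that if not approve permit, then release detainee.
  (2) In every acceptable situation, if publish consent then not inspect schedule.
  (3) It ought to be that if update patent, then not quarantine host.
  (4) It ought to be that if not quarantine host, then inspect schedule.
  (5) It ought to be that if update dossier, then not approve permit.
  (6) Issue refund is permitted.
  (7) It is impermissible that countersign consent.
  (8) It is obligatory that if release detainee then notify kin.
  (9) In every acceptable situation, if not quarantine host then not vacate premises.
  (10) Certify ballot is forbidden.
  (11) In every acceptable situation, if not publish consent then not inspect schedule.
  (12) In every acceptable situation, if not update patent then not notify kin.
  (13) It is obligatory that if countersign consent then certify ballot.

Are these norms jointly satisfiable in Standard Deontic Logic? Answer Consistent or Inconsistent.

Consistent

Premise 13 is O(countersign_consent → certify_ballot), but O(countersign_consent) is not derivable from the premises, so it does not yield O(certify_ballot).
So O(certify_ballot) is not derivable, and the apparent clash with O(¬certify_ballot) does not arise.
A world satisfying every obligation exists (e.g. approve_permit=true, certify_ballot=false, countersign_consent=false, inspect_schedule=false, issue_refund=false, notify_kin=false, publish_consent=false, quarantine_host=true, release_detainee=false, update_dossier=false, update_patent=false, vacate_premises=false); no atom is both obligatory and forbidden, so the set is consistent.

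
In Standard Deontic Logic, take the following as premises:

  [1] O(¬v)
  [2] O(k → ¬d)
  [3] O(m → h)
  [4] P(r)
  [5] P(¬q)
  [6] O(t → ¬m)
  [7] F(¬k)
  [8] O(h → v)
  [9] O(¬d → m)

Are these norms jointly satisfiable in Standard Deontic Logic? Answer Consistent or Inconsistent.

From premise 1 we have O(¬v).
Premise 8 is O(h → v); contrapositively O(¬v → ¬h). Since O(¬v) holds, K gives O(¬h).
Premise 3 is O(m → h); contrapositively O(¬h → ¬m). Since O(¬h) holds, K gives O(¬m).
Premise 9, O(¬d → m), contraposes to O(¬m → d); with O(¬m) we get O(d).
The contrapositive of premise 2 (O(k → ¬d)) is O(d → ¬k), and O(d) is already established, so O(¬k).
But premise 7, F(¬k), means O(k).
We now have both O(¬k) and O(k) — k is simultaneously obligatory and forbidden, violating the D-axiom.

Inconsistent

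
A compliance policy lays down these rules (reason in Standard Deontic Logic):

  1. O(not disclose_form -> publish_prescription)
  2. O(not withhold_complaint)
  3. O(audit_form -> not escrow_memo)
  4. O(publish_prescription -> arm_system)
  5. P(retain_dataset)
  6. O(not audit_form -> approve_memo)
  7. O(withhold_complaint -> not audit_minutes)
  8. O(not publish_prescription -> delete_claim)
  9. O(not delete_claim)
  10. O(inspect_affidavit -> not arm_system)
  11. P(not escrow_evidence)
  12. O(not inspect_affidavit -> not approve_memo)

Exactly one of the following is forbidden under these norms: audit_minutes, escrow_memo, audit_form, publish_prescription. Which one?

From premise 9 we have O(not delete_claim).
Premise 8, O(not publish_prescription -> delete_claim), contraposes to O(not delete_claim -> publish_prescription); with O(not delete_claim) we get O(publish_prescription).
From O(publish_prescription) and premise 4, O(publish_prescription -> arm_system), we obtain O(arm_system).
Premise 10 is O(inspect_affidavit -> not arm_system); contrapositively O(arm_system -> not inspect_affidavit). Since O(arm_system) holds, K gives O(not inspect_affidavit).
From O(not inspect_affidavit) and premise 12, O(not inspect_affidavit -> not approve_memo), we obtain O(not approve_memo).
The contrapositive of premise 6 (O(not audit_form -> approve_memo)) is O(not approve_memo -> audit_form), and O(not approve_memo) is already established, so O(audit_form).
Premise 3 is O(audit_form -> not escrow_memo); since O(audit_form), deontic closure gives O(not escrow_memo).
So O(not escrow_memo) holds, i.e. escrow_memo is forbidden. None of the other listed options is forbidden under the premises.

escrow_memo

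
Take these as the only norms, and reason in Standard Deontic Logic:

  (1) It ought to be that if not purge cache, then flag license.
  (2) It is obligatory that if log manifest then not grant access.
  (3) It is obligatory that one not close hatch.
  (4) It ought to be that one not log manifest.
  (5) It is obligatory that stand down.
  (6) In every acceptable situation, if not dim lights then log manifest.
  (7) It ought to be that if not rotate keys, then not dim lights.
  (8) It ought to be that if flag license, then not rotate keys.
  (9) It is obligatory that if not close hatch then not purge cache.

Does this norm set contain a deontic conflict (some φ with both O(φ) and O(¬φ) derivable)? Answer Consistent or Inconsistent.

Inconsistent

Premise 4 states O(¬log_manifest) outright.
Premise 6 is O(¬dim_lights → log_manifest); contrapositively O(¬log_manifest → dim_lights). Since O(¬log_manifest) holds, K gives O(dim_lights).
Premise 7, O(¬rotate_keys → ¬dim_lights), contraposes to O(dim_lights → rotate_keys); with O(dim_lights) we get O(rotate_keys).
The contrapositive of premise 8 (O(flag_license → ¬rotate_keys)) is O(rotate_keys → ¬flag_license), and O(rotate_keys) is already established, so O(¬flag_license).
The contrapositive of premise 1 (O(¬purge_cache → flag_license)) is O(¬flag_license → purge_cache), and O(¬flag_license) is already established, so O(purge_cache).
Premise 9, O(¬close_hatch → ¬purge_cache), contraposes to O(purge_cache → close_hatch); with O(purge_cache) we get O(close_hatch).
Yet premise 3 states O(¬close_hatch).
We now have both O(close_hatch) and O(¬close_hatch) — close_hatch is simultaneously obligatory and forbidden, violating the D-axiom.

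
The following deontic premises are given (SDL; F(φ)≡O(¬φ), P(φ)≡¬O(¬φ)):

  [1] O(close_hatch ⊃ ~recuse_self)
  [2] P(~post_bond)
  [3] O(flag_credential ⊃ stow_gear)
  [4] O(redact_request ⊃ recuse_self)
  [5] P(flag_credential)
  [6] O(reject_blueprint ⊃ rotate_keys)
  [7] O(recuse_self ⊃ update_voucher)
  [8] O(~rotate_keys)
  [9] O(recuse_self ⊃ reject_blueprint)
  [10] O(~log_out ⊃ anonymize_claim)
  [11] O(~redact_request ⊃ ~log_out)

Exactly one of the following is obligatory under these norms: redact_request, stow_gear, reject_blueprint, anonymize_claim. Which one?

anonymize_claim

Premise 8 gives O(~rotate_keys).
Premise 6, O(reject_blueprint ⊃ rotate_keys), contraposes to O(~rotate_keys ⊃ ~reject_blueprint); with O(~rotate_keys) we get O(~reject_blueprint).
The contrapositive of premise 9 (O(recuse_self ⊃ reject_blueprint)) is O(~reject_blueprint ⊃ ~recuse_self), and O(~reject_blueprint) is already established, so O(~recuse_self).
Premise 4 is O(redact_request ⊃ recuse_self); contrapositively O(~recuse_self ⊃ ~redact_request). Since O(~recuse_self) holds, K gives O(~redact_request).
Premise 11 is O(~redact_request ⊃ ~log_out); since O(~redact_request), deontic closure gives O(~log_out).
From O(~log_out) and premise 10, O(~log_out ⊃ anonymize_claim), we obtain O(anonymize_claim).
So O(anonymize_claim) holds — anonymize_claim is obligatory. None of the other listed options is made obligatory by any chain of premises.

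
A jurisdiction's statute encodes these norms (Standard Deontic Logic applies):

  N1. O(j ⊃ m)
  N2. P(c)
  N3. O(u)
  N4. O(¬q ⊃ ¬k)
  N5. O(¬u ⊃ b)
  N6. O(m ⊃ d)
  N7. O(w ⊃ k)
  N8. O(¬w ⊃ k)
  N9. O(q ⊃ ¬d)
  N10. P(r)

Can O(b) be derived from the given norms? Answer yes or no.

No

Premise 5 is O(¬u ⊃ b), but O(¬u) is not derivable from the premises, so it does not yield O(b).
No other premise forces O(b). An ideal world satisfying every premise can still have b false, so O(b) is not derivable.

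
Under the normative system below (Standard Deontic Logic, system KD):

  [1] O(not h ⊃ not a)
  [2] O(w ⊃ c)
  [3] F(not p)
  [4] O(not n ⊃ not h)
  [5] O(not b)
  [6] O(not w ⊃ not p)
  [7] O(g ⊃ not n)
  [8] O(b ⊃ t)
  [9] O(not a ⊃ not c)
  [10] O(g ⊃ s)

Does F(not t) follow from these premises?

Premise 8 is O(b ⊃ t), but O(b) is not derivable from the premises, so it does not yield O(t).
No other premise forces O(t). An ideal world satisfying every premise can still have not t true, so F(not t) is not derivable.

No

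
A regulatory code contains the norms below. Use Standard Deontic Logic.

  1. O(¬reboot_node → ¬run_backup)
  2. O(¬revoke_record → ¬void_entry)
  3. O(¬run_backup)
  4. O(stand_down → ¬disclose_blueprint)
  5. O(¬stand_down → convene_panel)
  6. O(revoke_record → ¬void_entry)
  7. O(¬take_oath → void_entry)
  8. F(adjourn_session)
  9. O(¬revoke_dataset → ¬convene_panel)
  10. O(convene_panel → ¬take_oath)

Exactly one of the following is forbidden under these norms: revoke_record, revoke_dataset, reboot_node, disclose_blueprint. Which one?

disclose_blueprint

Premises 2 and 6 cover both cases: O(¬revoke_record → ¬void_entry) and O(revoke_record → ¬void_entry). Since ¬revoke_record ∨ revoke_record is a tautology, O(¬void_entry) follows.
Premise 7, O(¬take_oath → void_entry), contraposes to O(¬void_entry → take_oath); with O(¬void_entry) we get O(take_oath).
Premise 10, O(convene_panel → ¬take_oath), contraposes to O(take_oath → ¬convene_panel); with O(take_oath) we get O(¬convene_panel).
Premise 5, O(¬stand_down → convene_panel), contraposes to O(¬convene_panel → stand_down); with O(¬convene_panel) we get O(stand_down).
Premise 4 is O(stand_down → ¬disclose_blueprint); since O(stand_down), deontic closure gives O(¬disclose_blueprint).
So O(¬disclose_blueprint) holds, i.e. disclose_blueprint is forbidden. None of the other listed options is forbidden under the premises.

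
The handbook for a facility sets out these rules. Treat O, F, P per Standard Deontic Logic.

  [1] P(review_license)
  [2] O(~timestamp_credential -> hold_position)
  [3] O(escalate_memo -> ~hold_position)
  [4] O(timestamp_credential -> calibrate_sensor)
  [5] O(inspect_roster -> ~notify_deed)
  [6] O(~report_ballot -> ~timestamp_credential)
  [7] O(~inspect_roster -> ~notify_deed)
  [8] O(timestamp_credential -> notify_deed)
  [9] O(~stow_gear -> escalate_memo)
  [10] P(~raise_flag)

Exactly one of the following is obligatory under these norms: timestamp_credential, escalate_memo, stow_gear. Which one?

By case analysis on ~inspect_roster: premise 7 gives O(~inspect_roster -> ~notify_deed) and premise 5 gives O(inspect_roster -> ~notify_deed), so O(~notify_deed) either way.
Premise 8 is O(timestamp_credential -> notify_deed); contrapositively O(~notify_deed -> ~timestamp_credential). Since O(~notify_deed) holds, K gives O(~timestamp_credential).
Applying K to premise 2 (O(~timestamp_credential -> hold_position)) and O(~timestamp_credential) yields O(hold_position).
The contrapositive of premise 3 (O(escalate_memo -> ~hold_position)) is O(hold_position -> ~escalate_memo), and O(hold_position) is already established, so O(~escalate_memo).
Premise 9 is O(~stow_gear -> escalate_memo); contrapositively O(~escalate_memo -> stow_gear). Since O(~escalate_memo) holds, K gives O(stow_gear).
So O(stow_gear) holds — stow_gear is obligatory. None of the other listed options is made obligatory by any chain of premises.

stow_gear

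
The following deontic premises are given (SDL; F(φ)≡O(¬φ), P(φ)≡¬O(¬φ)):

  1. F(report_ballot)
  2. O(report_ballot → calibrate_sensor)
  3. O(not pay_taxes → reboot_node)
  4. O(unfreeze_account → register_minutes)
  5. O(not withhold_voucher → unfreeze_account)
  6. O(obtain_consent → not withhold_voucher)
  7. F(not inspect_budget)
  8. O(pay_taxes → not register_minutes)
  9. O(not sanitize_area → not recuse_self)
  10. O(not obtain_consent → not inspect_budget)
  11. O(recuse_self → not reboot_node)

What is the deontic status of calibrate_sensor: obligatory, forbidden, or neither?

Neither

Premise 2 is O(report_ballot → calibrate_sensor), but O(report_ballot) is not derivable from the premises, so it does not yield O(calibrate_sensor).
No premise or chain of K-axiom applications forces O(calibrate_sensor), and none forces O(not calibrate_sensor). So calibrate_sensor is neither obligatory nor forbidden under these norms.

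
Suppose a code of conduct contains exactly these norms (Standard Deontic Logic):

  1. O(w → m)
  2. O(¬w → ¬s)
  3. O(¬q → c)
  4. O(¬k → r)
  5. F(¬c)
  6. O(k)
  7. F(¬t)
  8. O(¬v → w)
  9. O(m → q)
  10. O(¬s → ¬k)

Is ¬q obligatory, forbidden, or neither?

Forbidden

Premise 6 gives O(k).
The contrapositive of premise 10 (O(¬s → ¬k)) is O(k → s), and O(k) is already established, so O(s).
Premise 2, O(¬w → ¬s), contraposes to O(s → w); with O(s) we get O(w).
From O(w) and premise 1, O(w → m), we obtain O(m).
From O(m) and premise 9, O(m → q), we obtain O(q).
Premises 3, 4, 5, 7, 8 do not contribute to this derivation.
Thus O(q), which is F(¬q): ¬q is forbidden.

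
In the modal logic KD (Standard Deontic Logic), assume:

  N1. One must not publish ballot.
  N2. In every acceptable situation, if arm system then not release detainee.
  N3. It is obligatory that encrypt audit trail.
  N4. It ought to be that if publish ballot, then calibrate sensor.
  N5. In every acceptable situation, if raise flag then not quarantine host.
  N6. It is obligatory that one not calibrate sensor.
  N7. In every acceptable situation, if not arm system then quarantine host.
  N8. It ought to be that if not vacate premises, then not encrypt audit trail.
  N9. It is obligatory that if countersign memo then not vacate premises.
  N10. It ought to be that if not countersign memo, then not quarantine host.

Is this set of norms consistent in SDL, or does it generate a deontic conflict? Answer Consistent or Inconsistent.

Premise 4 is O(publish_ballot → calibrate_sensor), but O(publish_ballot) is not derivable from the premises, so it does not yield O(calibrate_sensor).
So O(calibrate_sensor) is not derivable, and the apparent clash with O(¬calibrate_sensor) does not arise.
A world satisfying every obligation exists (e.g. arm_system=true, calibrate_sensor=false, countersign_memo=false, encrypt_audit_trail=true, publish_ballot=false, quarantine_host=false, raise_flag=false, release_detainee=false, vacate_premises=true); no atom is both obligatory and forbidden, so the set is consistent.

Consistent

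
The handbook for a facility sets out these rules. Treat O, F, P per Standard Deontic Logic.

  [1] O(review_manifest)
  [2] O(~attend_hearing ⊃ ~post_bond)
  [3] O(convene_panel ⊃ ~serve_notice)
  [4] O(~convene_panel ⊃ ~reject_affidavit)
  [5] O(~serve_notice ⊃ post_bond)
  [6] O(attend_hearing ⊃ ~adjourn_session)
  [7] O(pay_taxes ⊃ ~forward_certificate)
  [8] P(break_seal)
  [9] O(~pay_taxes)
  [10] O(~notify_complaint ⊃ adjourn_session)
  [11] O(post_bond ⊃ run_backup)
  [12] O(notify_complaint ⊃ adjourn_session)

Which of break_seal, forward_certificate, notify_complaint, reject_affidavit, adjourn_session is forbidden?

reject_affidavit

By case analysis on notify_complaint: premise 12 gives O(notify_complaint ⊃ adjourn_session) and premise 10 gives O(~notify_complaint ⊃ adjourn_session), so O(adjourn_session) either way.
The contrapositive of premise 6 (O(attend_hearing ⊃ ~adjourn_session)) is O(adjourn_session ⊃ ~attend_hearing), and O(adjourn_session) is already established, so O(~attend_hearing).
Applying K to premise 2 (O(~attend_hearing ⊃ ~post_bond)) and O(~attend_hearing) yields O(~post_bond).
Premise 5, O(~serve_notice ⊃ post_bond), contraposes to O(~post_bond ⊃ serve_notice); with O(~post_bond) we get O(serve_notice).
Premise 3, O(convene_panel ⊃ ~serve_notice), contraposes to O(serve_notice ⊃ ~convene_panel); with O(serve_notice) we get O(~convene_panel).
With premise 4, O(~convene_panel ⊃ ~reject_affidavit), the K-axiom yields O(~reject_affidavit).
So O(~reject_affidavit) holds, i.e. reject_affidavit is forbidden. None of the other listed options is forbidden under the premises.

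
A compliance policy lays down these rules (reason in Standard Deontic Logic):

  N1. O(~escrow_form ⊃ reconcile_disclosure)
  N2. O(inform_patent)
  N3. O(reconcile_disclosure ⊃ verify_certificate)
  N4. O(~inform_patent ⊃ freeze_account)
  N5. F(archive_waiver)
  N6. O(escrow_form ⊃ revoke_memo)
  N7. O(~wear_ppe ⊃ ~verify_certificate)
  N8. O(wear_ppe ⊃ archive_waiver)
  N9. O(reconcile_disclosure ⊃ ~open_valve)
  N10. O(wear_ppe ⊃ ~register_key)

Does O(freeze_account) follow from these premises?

No

Premise 4 is O(~inform_patent ⊃ freeze_account), but O(~inform_patent) is not derivable from the premises, so it does not yield O(freeze_account).
No other premise forces O(freeze_account). An ideal world satisfying every premise can still have freeze_account false, so O(freeze_account) is not derivable.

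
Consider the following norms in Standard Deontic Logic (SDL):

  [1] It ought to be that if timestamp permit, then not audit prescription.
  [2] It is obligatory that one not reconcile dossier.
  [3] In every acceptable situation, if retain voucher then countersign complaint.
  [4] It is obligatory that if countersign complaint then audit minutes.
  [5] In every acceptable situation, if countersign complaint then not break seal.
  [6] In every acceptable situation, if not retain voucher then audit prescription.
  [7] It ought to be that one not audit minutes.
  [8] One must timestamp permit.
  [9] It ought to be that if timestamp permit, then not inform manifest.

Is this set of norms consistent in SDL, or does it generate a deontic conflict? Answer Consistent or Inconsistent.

Inconsistent

Premise 7 states O(¬audit_minutes) outright.
Premise 4, O(countersign_complaint → audit_minutes), contraposes to O(¬audit_minutes → ¬countersign_complaint); with O(¬audit_minutes) we get O(¬countersign_complaint).
Premise 3 is O(retain_voucher → countersign_complaint); contrapositively O(¬countersign_complaint → ¬retain_voucher). Since O(¬countersign_complaint) holds, K gives O(¬retain_voucher).
Applying K to premise 6 (O(¬retain_voucher → audit_prescription)) and O(¬retain_voucher) yields O(audit_prescription).
Premise 1 is O(timestamp_permit → ¬audit_prescription); contrapositively O(audit_prescription → ¬timestamp_permit). Since O(audit_prescription) holds, K gives O(¬timestamp_permit).
But premise 8 directly asserts O(timestamp_permit).
We now have both O(¬timestamp_permit) and O(timestamp_permit) — timestamp_permit is simultaneously obligatory and forbidden, violating the D-axiom.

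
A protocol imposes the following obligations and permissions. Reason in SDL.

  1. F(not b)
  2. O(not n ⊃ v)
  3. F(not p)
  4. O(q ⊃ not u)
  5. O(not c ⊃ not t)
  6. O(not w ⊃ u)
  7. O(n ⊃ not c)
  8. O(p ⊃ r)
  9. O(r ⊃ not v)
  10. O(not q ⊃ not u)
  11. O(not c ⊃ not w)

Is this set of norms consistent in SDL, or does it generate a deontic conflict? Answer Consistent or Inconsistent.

Premises 4 and 10 are O(q ⊃ not u) and O(not q ⊃ not u); every ideal world satisfies q or not q, so in either case not u holds — hence O(not u).
Premise 6, O(not w ⊃ u), contraposes to O(not u ⊃ w); with O(not u) we get O(w).
Premise 11 is O(not c ⊃ not w); contrapositively O(w ⊃ c). Since O(w) holds, K gives O(c).
Premise 7 is O(n ⊃ not c); contrapositively O(c ⊃ not n). Since O(c) holds, K gives O(not n).
Applying K to premise 2 (O(not n ⊃ v)) and O(not n) yields O(v).
Premise 9, O(r ⊃ not v), contraposes to O(v ⊃ not r); with O(v) we get O(not r).
Premise 8, O(p ⊃ r), contraposes to O(not r ⊃ not p); with O(not r) we get O(not p).
However, F(not p) at premise 3 amounts to O(p).
We now have both O(not p) and O(p) — p is simultaneously obligatory and forbidden, violating the D-axiom.

Inconsistent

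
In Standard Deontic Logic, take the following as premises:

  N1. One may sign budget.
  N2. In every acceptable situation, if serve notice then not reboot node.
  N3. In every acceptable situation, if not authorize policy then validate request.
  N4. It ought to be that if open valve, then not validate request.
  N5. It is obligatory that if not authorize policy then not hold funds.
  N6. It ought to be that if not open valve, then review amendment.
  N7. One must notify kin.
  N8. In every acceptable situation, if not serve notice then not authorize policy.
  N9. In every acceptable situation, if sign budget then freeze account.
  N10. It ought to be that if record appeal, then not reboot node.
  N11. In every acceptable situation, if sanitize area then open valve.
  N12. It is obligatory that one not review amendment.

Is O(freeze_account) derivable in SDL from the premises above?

Premise 9 is O(sign_budget → freeze_account), but O(sign_budget) is not derivable from the premises (the permission P(sign_budget) asserts only ¬O(¬sign_budget), not O(sign_budget)), so it does not yield O(freeze_account).
No other premise forces O(freeze_account). An ideal world satisfying every premise can still have freeze_account false, so O(freeze_account) is not derivable.

No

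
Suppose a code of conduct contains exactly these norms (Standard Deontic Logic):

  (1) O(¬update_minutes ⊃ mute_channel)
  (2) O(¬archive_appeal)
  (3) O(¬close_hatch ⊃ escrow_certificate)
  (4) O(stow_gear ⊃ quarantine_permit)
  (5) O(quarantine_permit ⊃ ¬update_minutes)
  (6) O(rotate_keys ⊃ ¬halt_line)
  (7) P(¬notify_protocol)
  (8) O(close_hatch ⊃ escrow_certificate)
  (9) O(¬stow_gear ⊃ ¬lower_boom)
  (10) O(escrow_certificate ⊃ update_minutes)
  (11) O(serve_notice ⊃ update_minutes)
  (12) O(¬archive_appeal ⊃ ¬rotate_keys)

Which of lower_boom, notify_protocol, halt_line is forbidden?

Premises 3 and 8 are O(¬close_hatch ⊃ escrow_certificate) and O(close_hatch ⊃ escrow_certificate); every ideal world satisfies ¬close_hatch or close_hatch, so in either case escrow_certificate holds — hence O(escrow_certificate).
Applying K to premise 10 (O(escrow_certificate ⊃ update_minutes)) and O(escrow_certificate) yields O(update_minutes).
Premise 5 is O(quarantine_permit ⊃ ¬update_minutes); contrapositively O(update_minutes ⊃ ¬quarantine_permit). Since O(update_minutes) holds, K gives O(¬quarantine_permit).
Premise 4 is O(stow_gear ⊃ quarantine_permit); contrapositively O(¬quarantine_permit ⊃ ¬stow_gear). Since O(¬quarantine_permit) holds, K gives O(¬stow_gear).
From O(¬stow_gear) and premise 9, O(¬stow_gear ⊃ ¬lower_boom), we obtain O(¬lower_boom).
So O(¬lower_boom) holds, i.e. lower_boom is forbidden. None of the other listed options is forbidden under the premises.

lower_boom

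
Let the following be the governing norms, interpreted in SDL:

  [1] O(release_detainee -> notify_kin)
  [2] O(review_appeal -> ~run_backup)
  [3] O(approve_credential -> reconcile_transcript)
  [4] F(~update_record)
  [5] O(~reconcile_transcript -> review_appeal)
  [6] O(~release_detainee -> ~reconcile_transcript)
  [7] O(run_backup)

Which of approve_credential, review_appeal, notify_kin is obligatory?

notify_kin

Premise 7 gives O(run_backup).
The contrapositive of premise 2 (O(review_appeal -> ~run_backup)) is O(run_backup -> ~review_appeal), and O(run_backup) is already established, so O(~review_appeal).
Premise 5, O(~reconcile_transcript -> review_appeal), contraposes to O(~review_appeal -> reconcile_transcript); with O(~review_appeal) we get O(reconcile_transcript).
Premise 6 is O(~release_detainee -> ~reconcile_transcript); contrapositively O(reconcile_transcript -> release_detainee). Since O(reconcile_transcript) holds, K gives O(release_detainee).
Applying K to premise 1 (O(release_detainee -> notify_kin)) and O(release_detainee) yields O(notify_kin).
So O(notify_kin) holds — notify_kin is obligatory. None of the other listed options is made obligatory by any chain of premises.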